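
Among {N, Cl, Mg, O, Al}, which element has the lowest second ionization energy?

After 1 electron has been removed, what remains? N⁺ still has 4 valence electrons; Cl⁺ still has 6 valence electrons; Mg⁺ still has 1 valence electron; O⁺ still has 5 valence electrons; Al⁺ still has 2 valence electrons.
All are still removing valence electrons, so compare the +1 ions as you would atoms: IE_2 generally rises across a period (higher Z_eff) and falls down a group (larger shell), subject to the usual subshell exceptions.
Valence configurations: N⁺ [He]2s²2p², Cl⁺ [Ne]3s²3p⁴, Mg⁺ [Ne]3s¹, O⁺ [He]2s²2p³, Al⁺ [Ne]3s².
The numbers (kJ/mol): N 2856, Cl 2298, Mg 1451, O 3388, Al 1817.
Hence IE_2: Mg < Al < Cl < N < O.

Mg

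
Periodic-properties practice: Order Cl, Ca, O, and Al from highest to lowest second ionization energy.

The second ionization energy removes an electron from the +1 ion. For each element: Cl⁺ still has 6 valence electrons; Ca⁺ still has 1 valence electron; O⁺ still has 5 valence electrons; Al⁺ still has 2 valence electrons.
All are still removing valence electrons, so compare the +1 ions as you would atoms: IE_2 generally rises across a period (higher Z_eff) and falls down a group (larger shell), subject to the usual subshell exceptions.
Valence configurations: Cl⁺ [Ne]3s²3p⁴, Ca⁺ [Ar]4s¹, O⁺ [He]2s²2p³, Al⁺ [Ne]3s².
Tabulated IE_2 (kJ/mol): Cl 2298, Ca 1145, O 3388, Al 1817.
Overall IE_2 order: Ca < Al < Cl < O.

O > Cl > Al > Ca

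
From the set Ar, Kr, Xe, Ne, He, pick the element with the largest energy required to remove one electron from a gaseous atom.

He is in period 1, group 18; Ne is in period 2, group 18; Ar is in period 3, group 18; Kr is in period 4, group 18; Xe is in period 5, group 18.
Removing the outermost electron gets harder across a period and easier down a group.
All are in group 18, so first ionization energy increases up the group.
The largest energy required to remove one electron from a gaseous atom among these belongs to He.

He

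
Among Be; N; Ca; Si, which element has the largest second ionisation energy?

N

After 1 electron has been removed, what remains? Be⁺ still has 1 valence electron; N⁺ still has 4 valence electrons; Ca⁺ still has 1 valence electron; Si⁺ still has 3 valence electrons.
All are still removing valence electrons, so compare the +1 ions as you would atoms: IE_2 generally rises across a period (higher Z_eff) and falls down a group (larger shell), subject to the usual subshell exceptions.
Valence configurations: Be⁺ [He]2s¹, N⁺ [He]2s²2p², Ca⁺ [Ar]4s¹, Si⁺ [Ne]3s²3p¹.
Approximate IE_2 values (kJ/mol): Be 1757, N 2856, Ca 1145, Si 1577.
So the second ionization energies run Ca < Si < Be < N.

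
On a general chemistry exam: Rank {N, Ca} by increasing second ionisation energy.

Ca < N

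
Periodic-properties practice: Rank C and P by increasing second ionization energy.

P < C

After 1 electron has been removed, what remains? C⁺ still has 3 valence electrons; P⁺ still has 4 valence electrons.
All are still removing valence electrons, so compare the +1 ions as you would atoms: IE_2 generally rises across a period (higher Z_eff) and falls down a group (larger shell), subject to the usual subshell exceptions.
Valence configurations: C⁺ [He]2s²2p¹, P⁺ [Ne]3s²3p².
Approximate IE_2 values (kJ/mol): C 2353, P 1907.
Overall IE_2 order: P < C.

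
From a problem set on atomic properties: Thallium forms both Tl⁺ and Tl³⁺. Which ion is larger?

Tl⁺

Both ions have Z = 81 protons, but Tl³⁺ has lost more electrons, so its remaining electrons feel a larger effective nuclear charge per electron and are pulled in more tightly.
Higher positive charge → smaller ion, so Tl⁺ > Tl³⁺.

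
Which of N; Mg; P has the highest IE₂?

N

IE_2 is the cost of taking one more electron from the +1 cation: N⁺ still has 4 valence electrons; Mg⁺ still has 1 valence electron; P⁺ still has 4 valence electrons.
All are still removing valence electrons, so compare the +1 ions as you would atoms: IE_2 generally rises across a period (higher Z_eff) and falls down a group (larger shell), subject to the usual subshell exceptions.
Valence configurations: N⁺ [He]2s²2p², Mg⁺ [Ne]3s¹, P⁺ [Ne]3s²3p².
Approximate IE_2 values (kJ/mol): N 2856, Mg 1451, P 1907.
Hence IE_2: Mg < P < N.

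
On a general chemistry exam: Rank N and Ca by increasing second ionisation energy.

Ca < N

The second ionization energy removes an electron from the +1 ion. For each element: N⁺ still has 4 valence electrons; Ca⁺ still has 1 valence electron.
All are still removing valence electrons, so compare the +1 ions as you would atoms: IE_2 generally rises across a period (higher Z_eff) and falls down a group (larger shell), subject to the usual subshell exceptions.
Valence configurations: N⁺ [He]2s²2p², Ca⁺ [Ar]4s¹.
Tabulated IE_2 (kJ/mol): N 2856, Ca 1145.
Overall IE_2 order: Ca < N.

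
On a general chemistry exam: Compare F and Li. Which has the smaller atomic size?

F

Across a period the added protons contract the valence shell; down a group each new principal shell makes the atom larger.
All lie in period 2, so atomic radius increases right to left.
So F has the smaller atomic size (F < Li).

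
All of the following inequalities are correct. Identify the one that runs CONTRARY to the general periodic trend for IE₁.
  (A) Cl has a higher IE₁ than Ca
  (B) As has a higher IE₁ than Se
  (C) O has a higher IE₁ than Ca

(B)

The general trend: IE₁ increases across a period and decreases down a group.
(A) Cl (period 3, group 17) vs Ca (period 4, group 2): the stated order agrees with the simple trend.
(B) As (period 4, group 15) vs Se (period 4, group 16): the stated order contradicts the simple trend.
(C) O (period 2, group 16) vs Ca (period 4, group 2): the stated order agrees with the simple trend.
The exception is (B): Se (4p⁴) ionizes more easily than half-filled As (4p³).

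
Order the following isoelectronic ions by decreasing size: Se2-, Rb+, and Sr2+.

Se2-, Rb+, Sr2+

All of these have 36 electrons, so size is governed by nuclear charge alone: the more protons, the stronger the pull on the same electron cloud, and the smaller the ion.
Nuclear charges: Sr2+ (Z=38), Rb+ (Z=37), Se2- (Z=34).
Largest to smallest: Se2- > Rb+ > Sr2+.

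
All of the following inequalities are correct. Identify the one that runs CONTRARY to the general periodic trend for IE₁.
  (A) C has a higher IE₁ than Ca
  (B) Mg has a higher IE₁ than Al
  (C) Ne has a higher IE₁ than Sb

The general trend: IE₁ increases across a period and decreases down a group.
(A) C (period 2, group 14) vs Ca (period 4, group 2): the stated order agrees with the simple trend.
(B) Mg (period 3, group 2) vs Al (period 3, group 13): the stated order contradicts the simple trend.
(C) Ne (period 2, group 18) vs Sb (period 5, group 15): the stated order agrees with the simple trend.
The exception is (B): Al's single 3p electron is easier to remove than one from Mg's filled 3s².

(B)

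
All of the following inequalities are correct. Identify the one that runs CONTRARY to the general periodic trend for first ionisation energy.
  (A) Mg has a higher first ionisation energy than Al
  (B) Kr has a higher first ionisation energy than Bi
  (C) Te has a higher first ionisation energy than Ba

(A)

The general trend: first ionisation energy increases across a period and decreases down a group.
(A) Mg (period 3, group 2) vs Al (period 3, group 13): the stated order contradicts the simple trend.
(B) Kr (period 4, group 18) vs Bi (period 6, group 15): the stated order agrees with the simple trend.
(C) Te (period 5, group 16) vs Ba (period 6, group 2): the stated order agrees with the simple trend.
The exception is (A): Al's single 3p electron is easier to remove than one from Mg's filled 3s².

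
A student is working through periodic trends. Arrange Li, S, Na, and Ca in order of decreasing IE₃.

Consider each +2 ion: Li²⁺ is already 1 electron into the core; S²⁺ still has 4 valence electrons; Na²⁺ is already 1 electron into the core; Ca²⁺ is the bare [Ar] core.
Core electrons are held far more tightly than valence electrons, so Ca, Na and Li top the IE_3 order.
Tabulated IE_3 (kJ/mol): Li 11815, S 3357, Na 6910, Ca 4912.
Putting it together, IE_3: S < Ca < Na < Li.

Li, Na, Ca, S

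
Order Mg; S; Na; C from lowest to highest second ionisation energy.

Mg < S < C < Na

Consider each +1 ion: Mg⁺ still has 1 valence electron; S⁺ still has 5 valence electrons; Na⁺ is the bare [Ne] core; C⁺ still has 3 valence electrons.
Pulling an electron out of a noble-gas core costs far more than removing a remaining valence electron, so Na sits at the high end of IE_2.
Valence configurations: Mg⁺ [Ne]3s¹, S⁺ [Ne]3s²3p³, C⁺ [He]2s²2p¹.
Approximate IE_2 values (kJ/mol): Mg 1451, S 2252, Na 4562, C 2353.
So the second ionization energies run Mg < S < C < Na.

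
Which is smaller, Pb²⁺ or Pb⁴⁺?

Pb⁴⁺

Both ions have Z = 82 protons, but Pb⁴⁺ has lost more electrons, so its remaining electrons feel a larger effective nuclear charge per electron and are pulled in more tightly.
Higher positive charge → smaller ion, so Pb²⁺ > Pb⁴⁺.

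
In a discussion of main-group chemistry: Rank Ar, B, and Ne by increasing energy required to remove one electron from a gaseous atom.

B < Ar < Ne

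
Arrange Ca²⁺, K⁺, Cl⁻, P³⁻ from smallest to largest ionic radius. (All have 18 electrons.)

All of these have 18 electrons, so size is governed by nuclear charge alone: the more protons, the stronger the pull on the same electron cloud, and the smaller the ion.
Nuclear charges: Ca²⁺ (Z=20), K⁺ (Z=19), Cl⁻ (Z=17), P³⁻ (Z=15).
Smallest to largest: Ca²⁺ < K⁺ < Cl⁻ < P³⁻.

Ca²⁺, K⁺, Cl⁻, P³⁻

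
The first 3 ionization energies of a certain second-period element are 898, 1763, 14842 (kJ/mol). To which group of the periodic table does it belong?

Look for the largest jump between consecutive ionization energies: IE3/IE2 ≈ 8.4, far larger than any earlier ratio.
That jump marks the point where a core electron is being removed. So the atom has 2 valence electrons.
A main-group element with 2 valence electrons is in group 2.

Group 2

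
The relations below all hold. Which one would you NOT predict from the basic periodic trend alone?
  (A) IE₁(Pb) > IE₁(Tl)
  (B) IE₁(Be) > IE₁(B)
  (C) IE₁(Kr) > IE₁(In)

(B)

The general trend: IE₁ increases across a period and decreases down a group.
(A) Pb (period 6, group 14) vs Tl (period 6, group 13): the stated order agrees with the simple trend.
(B) Be (period 2, group 2) vs B (period 2, group 13): the stated order contradicts the simple trend.
(C) Kr (period 4, group 18) vs In (period 5, group 13): the stated order agrees with the simple trend.
The exception is (B): removing B's lone 2p electron is easier than breaking Be's filled 2s².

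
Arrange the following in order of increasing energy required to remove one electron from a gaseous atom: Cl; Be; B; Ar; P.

B < Be < P < Cl < Ar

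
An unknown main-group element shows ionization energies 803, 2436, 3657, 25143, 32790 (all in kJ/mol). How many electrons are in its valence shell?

Look for the largest jump between consecutive ionization energies: IE4/IE3 ≈ 6.9, far larger than any earlier ratio.
That jump marks the point where a core electron is being removed. So the atom has 3 valence electrons.

3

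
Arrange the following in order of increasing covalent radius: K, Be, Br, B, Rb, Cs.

Be is in period 2, group 2; B is in period 2, group 13; K is in period 4, group 1; Br is in period 4, group 17; Rb is in period 5, group 1; Cs is in period 6, group 1.
Across a period the added protons contract the valence shell; down a group each new principal shell makes the atom larger.
Neither a single period nor a single group — weigh both effects.
Be > B: both are in period 2; the period trend gives Be the larger value.
Br > Be: period and group pull opposite ways; the down-group shift dominates (114 vs 102 pm).
K > Br: K lies to the left of Br in period 4, so the across-period effect alone puts K larger.
Rb > K: Rb sits below K in group 1, so the down-group effect alone puts Rb larger.
Cs > Rb: Cs sits below Rb in group 1, so the down-group effect alone puts Cs larger.
Tabulated atomic radius (pm): Be 102, B 85, K 196, Br 114, Rb 210, Cs 232.
So from smallest to largest: B < Be < Br < K < Rb < Cs.

B < Be < Br < K < Rb < Cs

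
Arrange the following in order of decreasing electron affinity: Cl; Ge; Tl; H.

Cl > Ge > H > Tl

Atoms with high Z_eff and room in the valence shell (especially the halogens) have the most exothermic electron affinities.
Here both period and group differ, so the two effects have to be weighed against each other.
H > Tl: the two effects oppose for this pair; the down-group effect wins (73 vs 19 kJ/mol).
Ge > H: the two effects oppose for this pair; the across-period effect wins (119 vs 73 kJ/mol).
Cl > Ge: both effects reinforce here, so Cl is clearly the higher of the two.
Approximate values (kJ/mol): H 73, Cl 349, Ge 119, Tl 19.
So from highest to lowest: Cl > Ge > H > Tl.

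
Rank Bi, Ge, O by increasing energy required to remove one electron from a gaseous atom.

O is in period 2, group 16; Ge is in period 4, group 14; Bi is in period 6, group 15.
First ionization energy rises across a period (greater Z_eff holds electrons more tightly) and falls down a group (valence electrons are farther from the nucleus).
Here both period and group differ, so the two effects have to be weighed against each other.
Ge > Bi: period and group pull opposite ways; the down-group shift dominates (762 vs 703 kJ/mol).
O > Ge: both effects reinforce here, so O is clearly the higher of the two.
For reference (kJ/mol): O 1314, Ge 762, Bi 703.
So from lowest to highest: Bi < Ge < O.

Bi, Ge, O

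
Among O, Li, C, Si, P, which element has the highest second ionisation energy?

The second ionization energy removes an electron from the +1 ion. For each element: O⁺ still has 5 valence electrons; Li⁺ is the bare [He] core; C⁺ still has 3 valence electrons; Si⁺ still has 3 valence electrons; P⁺ still has 4 valence electrons.
Breaking into a closed-shell core is much more expensive than removing a leftover valence electron — Li has the largest IE_2 here.
Valence configurations: O⁺ [He]2s²2p³, C⁺ [He]2s²2p¹, Si⁺ [Ne]3s²3p¹, P⁺ [Ne]3s²3p².
Tabulated IE_2 (kJ/mol): O 3388, Li 7298, C 2353, Si 1577, P 1907.
So the second ionization energies run Si < P < C < O < Li.

Li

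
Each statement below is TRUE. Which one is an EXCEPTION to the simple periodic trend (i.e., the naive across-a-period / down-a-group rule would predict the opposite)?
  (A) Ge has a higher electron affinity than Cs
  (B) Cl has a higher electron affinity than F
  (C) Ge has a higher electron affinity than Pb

The general trend: electron affinity increases across a period and decreases down a group.
(A) Ge (period 4, group 14) vs Cs (period 6, group 1): the stated order agrees with the simple trend.
(B) Cl (period 3, group 17) vs F (period 2, group 17): the stated order contradicts the simple trend.
(C) Ge (period 4, group 14) vs Pb (period 6, group 14): the stated order agrees with the simple trend.
The exception is (B): F's small 2p subshell makes the incoming electron feel strong e⁻–e⁻ repulsion, so Cl actually releases more energy on gaining an electron.

(B)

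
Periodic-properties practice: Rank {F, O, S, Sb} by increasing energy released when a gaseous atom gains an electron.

Sb < O < S < F

Adding an electron releases more energy for atoms nearer the top right (short of the noble gases).
These span different periods and groups, so the two trends combine.
O > Sb: relative to Sb, both the across-period and down-group shifts push O's electron affinity up.
S > O: this pair runs against the simple trend — see the exception note.
F > S: both effects reinforce here, so F is clearly the higher of the two.
Note the exception: S has a higher electron affinity than O, contrary to the simple trend — the compact 2p subshell of O repels the added electron more than S's larger 3p does.
Tabulated electron affinity (kJ/mol): O 141, F 328, S 200, Sb 103.
So from lowest to highest: Sb < O < S < F.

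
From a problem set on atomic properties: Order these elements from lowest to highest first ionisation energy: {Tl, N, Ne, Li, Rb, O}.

Rb < Li < Tl < O < N < Ne

Li is in period 2, group 1; N is in period 2, group 15; O is in period 2, group 16; Ne is in period 2, group 18; Rb is in period 5, group 1; Tl is in period 6, group 13.
IE₁ increases left→right with effective nuclear charge and decreases top→bottom as the valence shell moves farther out.
These span different periods and groups, so the two trends combine.
Li > Rb: they share group 1; the group trend gives Li the larger value.
Tl > Li: the two effects oppose for this pair; the across-period effect wins (589 vs 520 kJ/mol).
O > Tl: both effects reinforce here, so O is clearly the higher of the two.
N > O: this pair runs against the simple trend — see the exception note.
Ne > N: both are in period 2; the period trend gives Ne the larger value.
Note the exception: N has a higher first ionization energy than O, contrary to the simple trend — pairing an electron in O's 2p⁴ costs repulsion energy, so O ionizes more easily than half-filled N (2p³).
For reference (kJ/mol): Li 520, N 1402, O 1314, Ne 2081, Rb 403, Tl 589.
So from lowest to highest: Rb < Li < Tl < O < N < Ne.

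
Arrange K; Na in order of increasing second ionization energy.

K < Na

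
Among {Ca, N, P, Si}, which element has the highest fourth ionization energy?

N

The fourth ionization energy removes an electron from the +3 ion. For each element: Ca³⁺ is already 1 electron into the core; N³⁺ still has 2 valence electrons; P³⁺ still has 2 valence electrons; Si³⁺ still has 1 valence electron.
Usually core removal costs more than valence removal, but here the competition is close: a tightly held n=2 valence electron can cost more to remove than an n=3 core electron, so the actual values have to decide it.
Valence configurations: N³⁺ [He]2s², P³⁺ [Ne]3s², Si³⁺ [Ne]3s¹.
Approximate IE_4 values (kJ/mol): Ca 6491, N 7475, P 4964, Si 4356.
Putting it together, IE_4: Si < P < Ca < N.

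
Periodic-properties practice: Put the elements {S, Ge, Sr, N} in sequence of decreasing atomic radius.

Sr, Ge, S, N

N is in period 2, group 15; S is in period 3, group 16; Ge is in period 4, group 14; Sr is in period 5, group 2.
Atomic radius shrinks across a period as nuclear charge pulls the same shell inward, and grows down a group as new shells are added.
Neither a single period nor a single group — weigh both effects.
S > N: period and group pull opposite ways; the down-group shift dominates (103 vs 71 pm).
Ge > S: relative to S, both the across-period and down-group shifts push Ge's atomic radius up.
Sr > Ge: relative to Ge, both the across-period and down-group shifts push Sr's atomic radius up.
Tabulated atomic radius (pm): N 71, S 103, Ge 121, Sr 185.
So from largest to smallest: Sr > Ge > S > N.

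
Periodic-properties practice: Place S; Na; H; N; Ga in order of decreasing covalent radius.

H is in period 1, group 1; N is in period 2, group 15; Na is in period 3, group 1; S is in period 3, group 16; Ga is in period 4, group 13.
Atomic radius shrinks across a period as nuclear charge pulls the same shell inward, and grows down a group as new shells are added.
Here both period and group differ, so the two effects have to be weighed against each other.
N > H: the two effects oppose for this pair; the down-group effect wins (71 vs 32 pm).
S > N: period and group pull opposite ways; the down-group shift dominates (103 vs 71 pm).
Ga > S: both effects reinforce here, so Ga is clearly the larger of the two.
Na > Ga: the two effects oppose for this pair; the across-period effect wins (155 vs 124 pm).
For reference (pm): H 32, N 71, Na 155, S 103, Ga 124.
So from largest to smallest: Na > Ga > S > N > H.

Na, Ga, S, N, H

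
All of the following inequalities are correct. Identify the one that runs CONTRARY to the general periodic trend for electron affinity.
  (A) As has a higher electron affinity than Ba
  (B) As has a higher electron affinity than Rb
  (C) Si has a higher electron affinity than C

The general trend: electron affinity increases across a period and decreases down a group.
(A) As (period 4, group 15) vs Ba (period 6, group 2): the stated order agrees with the simple trend.
(B) As (period 4, group 15) vs Rb (period 5, group 1): the stated order agrees with the simple trend.
(C) Si (period 3, group 14) vs C (period 2, group 14): the stated order contradicts the simple trend.
The exception is (C): Si's larger, more diffuse 3p orbitals accept an added electron slightly more readily than C's compact 2p.

(C)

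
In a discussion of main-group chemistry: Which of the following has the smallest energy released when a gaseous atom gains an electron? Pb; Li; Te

Electron affinity generally becomes more exothermic across a period toward the halogens and less exothermic down a group.
Here both period and group differ, so the two effects have to be weighed against each other.
Li > Pb: the two effects oppose for this pair; the down-group effect wins (60 vs 35 kJ/mol).
Te > Li: period and group pull opposite ways; the across-period shift dominates (190 vs 60 kJ/mol).
Tabulated electron affinity (kJ/mol): Li 60, Te 190, Pb 35.
The smallest energy released when a gaseous atom gains an electron among these belongs to Pb.

Pb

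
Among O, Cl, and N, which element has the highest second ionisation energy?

O

Consider each +1 ion: O⁺ still has 5 valence electrons; Cl⁺ still has 6 valence electrons; N⁺ still has 4 valence electrons.
All are still removing valence electrons, so compare the +1 ions as you would atoms: IE_2 generally rises across a period (higher Z_eff) and falls down a group (larger shell), subject to the usual subshell exceptions.
Valence configurations: O⁺ [He]2s²2p³, Cl⁺ [Ne]3s²3p⁴, N⁺ [He]2s²2p².
Approximate IE_2 values (kJ/mol): O 3388, Cl 2298, N 2856.
Overall IE_2 order: Cl < N < O.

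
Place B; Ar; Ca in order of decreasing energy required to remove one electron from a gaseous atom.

Ar, B, Ca

B is in period 2, group 13; Ar is in period 3, group 18; Ca is in period 4, group 2.
First ionization energy rises across a period (greater Z_eff holds electrons more tightly) and falls down a group (valence electrons are farther from the nucleus).
Neither a single period nor a single group — weigh both effects.
B > Ca: both effects reinforce here, so B is clearly the higher of the two.
Ar > B: period and group pull opposite ways; the across-period shift dominates (1521 vs 801 kJ/mol).
For reference (kJ/mol): B 801, Ar 1521, Ca 590.
So from highest to lowest: Ar > B > Ca.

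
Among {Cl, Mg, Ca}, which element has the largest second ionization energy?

After 1 electron has been removed, what remains? Cl⁺ still has 6 valence electrons; Mg⁺ still has 1 valence electron; Ca⁺ still has 1 valence electron.
All are still removing valence electrons, so compare the +1 ions as you would atoms: IE_2 generally rises across a period (higher Z_eff) and falls down a group (larger shell), subject to the usual subshell exceptions.
Valence configurations: Cl⁺ [Ne]3s²3p⁴, Mg⁺ [Ne]3s¹, Ca⁺ [Ar]4s¹.
Tabulated IE_2 (kJ/mol): Cl 2298, Mg 1451, Ca 1145.
Overall IE_2 order: Ca < Mg < Cl.

Cl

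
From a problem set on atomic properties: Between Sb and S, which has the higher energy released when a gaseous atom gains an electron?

S is in period 3, group 16; Sb is in period 5, group 15.
EA tends to increase across a period and decrease down a group, though the pattern is less regular than for IE or radius.
Here both period and group differ, so the two effects have to be weighed against each other.
S > Sb: relative to Sb, both the across-period and down-group shifts push S's electron affinity up.
For reference (kJ/mol): S 200, Sb 103.
So S has the higher energy released when a gaseous atom gains an electron (S > Sb).

S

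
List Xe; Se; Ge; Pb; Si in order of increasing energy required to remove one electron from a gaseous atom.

Pb, Ge, Si, Se, Xe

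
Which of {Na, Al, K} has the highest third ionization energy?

Na

After 2 electrons have been removed, what remains? Na²⁺ is already 1 electron into the core; Al²⁺ still has 1 valence electron; K²⁺ is already 1 electron into the core.
Core electrons are held far more tightly than valence electrons, so K and Na top the IE_3 order.
Approximate IE_3 values (kJ/mol): Na 6910, Al 2745, K 4420.
Hence IE_3: Al < K < Na.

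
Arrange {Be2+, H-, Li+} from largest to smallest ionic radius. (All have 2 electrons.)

H- > Li+ > Be2+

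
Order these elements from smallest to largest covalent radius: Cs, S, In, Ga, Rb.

Atomic radius shrinks across a period as nuclear charge pulls the same shell inward, and grows down a group as new shells are added.
These span different periods and groups, so the two trends combine.
Ga > S: both effects reinforce here, so Ga is clearly the larger of the two.
In > Ga: In sits below Ga in group 13, so the down-group effect alone puts In larger.
Rb > In: both are in period 5; the period trend gives Rb the larger value.
Cs > Rb: they share group 1; the group trend gives Cs the larger value.
For reference (pm): S 103, Ga 124, Rb 210, In 142, Cs 232.
So from smallest to largest: S < Ga < In < Rb < Cs.

S < Ga < In < Rb < Cs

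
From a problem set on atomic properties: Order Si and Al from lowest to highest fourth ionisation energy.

Si < Al

IE_4 is the cost of taking one more electron from the +3 cation: Si³⁺ still has 1 valence electron; Al³⁺ is the bare [Ne] core.
Pulling an electron out of a noble-gas core costs far more than removing a remaining valence electron, so Al sits at the high end of IE_4.
Approximate IE_4 values (kJ/mol): Si 4356, Al 11577.
Overall IE_4 order: Si < Al.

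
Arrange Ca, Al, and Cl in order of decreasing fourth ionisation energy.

Al > Ca > Cl

After 3 electrons have been removed, what remains? Ca³⁺ is already 1 electron into the core; Al³⁺ is the bare [Ne] core; Cl³⁺ still has 4 valence electrons.
Breaking into a closed-shell core is much more expensive than removing a leftover valence electron — Ca and Al have the largest IE_4 here.
Approximate IE_4 values (kJ/mol): Ca 6491, Al 11577, Cl 5159.
So the fourth ionization energies run Cl < Ca < Al.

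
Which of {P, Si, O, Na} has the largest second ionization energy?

Na

Consider each +1 ion: P⁺ still has 4 valence electrons; Si⁺ still has 3 valence electrons; O⁺ still has 5 valence electrons; Na⁺ is the bare [Ne] core.
Pulling an electron out of a noble-gas core costs far more than removing a remaining valence electron, so Na sits at the high end of IE_2.
Valence configurations: P⁺ [Ne]3s²3p², Si⁺ [Ne]3s²3p¹, O⁺ [He]2s²2p³.
Tabulated IE_2 (kJ/mol): P 1907, Si 1577, O 3388, Na 4562.
So the second ionization energies run Si < P < O < Na.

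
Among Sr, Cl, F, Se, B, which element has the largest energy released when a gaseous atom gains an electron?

B is in period 2, group 13; F is in period 2, group 17; Cl is in period 3, group 17; Se is in period 4, group 16; Sr is in period 5, group 2.
EA tends to increase across a period and decrease down a group, though the pattern is less regular than for IE or radius.
These span different periods and groups, so the two trends combine.
B > Sr: relative to Sr, both the across-period and down-group shifts push B's electron affinity up.
Se > B: period and group pull opposite ways; the across-period shift dominates (195 vs 27 kJ/mol).
F > Se: relative to Se, both the across-period and down-group shifts push F's electron affinity up.
Cl > F: this pair runs against the simple trend — see the exception note.
Note the exception: Cl has a higher electron affinity than F, contrary to the simple trend — F's small 2p subshell makes the incoming electron feel strong e⁻–e⁻ repulsion, so Cl actually releases more energy on gaining an electron.
For reference (kJ/mol): B 27, F 328, Cl 349, Se 195, Sr 5.
The largest energy released when a gaseous atom gains an electron among these belongs to Cl.

Cl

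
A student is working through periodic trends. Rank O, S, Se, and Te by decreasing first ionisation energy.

O is in period 2, group 16; S is in period 3, group 16; Se is in period 4, group 16; Te is in period 5, group 16.
Across a period the outer electron is held more tightly (higher IE₁); down a group it sits in a higher shell, more shielded, and comes off more easily.
All are in group 16, so first ionization energy increases up the group.
So from highest to lowest: O > S > Se > Te.

O, S, Se, Te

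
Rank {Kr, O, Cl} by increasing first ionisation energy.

O is in period 2, group 16; Cl is in period 3, group 17; Kr is in period 4, group 18.
Removing the outermost electron gets harder across a period and easier down a group.
A diagonal step moves right (one effect) and down (the opposite effect) at once.
O > Cl: period and group pull opposite ways; the down-group shift dominates (1314 vs 1251 kJ/mol).
Kr > O: period and group pull opposite ways; the across-period shift dominates (1351 vs 1314 kJ/mol).
For reference (kJ/mol): O 1314, Cl 1251, Kr 1351.
So from lowest to highest: Cl < O < Kr.

Cl < O < Kr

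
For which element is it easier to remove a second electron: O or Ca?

Consider each +1 ion: O⁺ still has 5 valence electrons; Ca⁺ still has 1 valence electron.
All are still removing valence electrons, so compare the +1 ions as you would atoms: IE_2 generally rises across a period (higher Z_eff) and falls down a group (larger shell), subject to the usual subshell exceptions.
Valence configurations: O⁺ [He]2s²2p³, Ca⁺ [Ar]4s¹.
The numbers (kJ/mol): O 3388, Ca 1145.
So the second ionization energies run Ca < O.

Ca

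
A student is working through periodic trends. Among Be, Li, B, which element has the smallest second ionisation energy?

The second ionization energy removes an electron from the +1 ion. For each element: Be⁺ still has 1 valence electron; Li⁺ is the bare [He] core; B⁺ still has 2 valence electrons.
Core electrons are held far more tightly than valence electrons, so Li tops the IE_2 order.
Valence configurations: Be⁺ [He]2s¹, B⁺ [He]2s².
Tabulated IE_2 (kJ/mol): Be 1757, Li 7298, B 2427.
Hence IE_2: Be < B < Li.

Be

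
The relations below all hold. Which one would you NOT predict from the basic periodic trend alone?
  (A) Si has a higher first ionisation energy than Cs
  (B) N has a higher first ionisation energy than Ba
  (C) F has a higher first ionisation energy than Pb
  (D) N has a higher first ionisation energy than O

(D)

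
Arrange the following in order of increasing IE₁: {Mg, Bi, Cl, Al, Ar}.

Al < Bi < Mg < Cl < Ar

Mg is in period 3, group 2; Al is in period 3, group 13; Cl is in period 3, group 17; Ar is in period 3, group 18; Bi is in period 6, group 15.
Across a period the outer electron is held more tightly (higher IE₁); down a group it sits in a higher shell, more shielded, and comes off more easily.
These span different periods and groups, so the two trends combine.
Bi > Al: the two effects oppose for this pair; the across-period effect wins (703 vs 578 kJ/mol).
Mg > Bi: period and group pull opposite ways; the down-group shift dominates (738 vs 703 kJ/mol).
Cl > Mg: both are in period 3; the period trend gives Cl the larger value.
Ar > Cl: both are in period 3; the period trend gives Ar the larger value.
Note the exception: Mg has a higher first ionization energy than Al, contrary to the simple trend — Al's single 3p electron is easier to remove than one from Mg's filled 3s².
For reference (kJ/mol): Mg 738, Al 578, Cl 1251, Ar 1521, Bi 703.
So from lowest to highest: Al < Bi < Mg < Cl < Ar.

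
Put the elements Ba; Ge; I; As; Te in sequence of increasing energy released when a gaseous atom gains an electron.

Ba < As < Ge < Te < I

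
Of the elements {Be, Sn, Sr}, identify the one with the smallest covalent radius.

Be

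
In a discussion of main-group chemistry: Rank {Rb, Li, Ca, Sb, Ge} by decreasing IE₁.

Sb > Ge > Ca > Li > Rb

Li is in period 2, group 1; Ca is in period 4, group 2; Ge is in period 4, group 14; Rb is in period 5, group 1; Sb is in period 5, group 15.
Across a period the outer electron is held more tightly (higher IE₁); down a group it sits in a higher shell, more shielded, and comes off more easily.
Here both period and group differ, so the two effects have to be weighed against each other.
Li > Rb: they share group 1; the group trend gives Li the larger value.
Ca > Li: the two effects oppose for this pair; the across-period effect wins (590 vs 520 kJ/mol).
Ge > Ca: Ge lies to the right of Ca in period 4, so the across-period effect alone puts Ge higher.
Sb > Ge: period and group pull opposite ways; the across-period shift dominates (831 vs 762 kJ/mol).
Tabulated first ionization energy (kJ/mol): Li 520, Ca 590, Ge 762, Rb 403, Sb 831.
So from highest to lowest: Sb > Ge > Ca > Li > Rb.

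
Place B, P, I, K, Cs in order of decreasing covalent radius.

Cs, K, I, P, B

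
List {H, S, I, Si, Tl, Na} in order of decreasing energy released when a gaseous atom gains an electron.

I > S > Si > H > Na > Tl

H is in period 1, group 1; Na is in period 3, group 1; Si is in period 3, group 14; S is in period 3, group 16; I is in period 5, group 17; Tl is in period 6, group 13.
Electron affinity generally becomes more exothermic across a period toward the halogens and less exothermic down a group.
Neither a single period nor a single group — weigh both effects.
Na > Tl: period and group pull opposite ways; the down-group shift dominates (53 vs 19 kJ/mol).
H > Na: H sits above Na in group 1, so the down-group effect alone puts H higher.
Si > H: period and group pull opposite ways; the across-period shift dominates (134 vs 73 kJ/mol).
S > Si: both are in period 3; the period trend gives S the larger value.
I > S: period and group pull opposite ways; the across-period shift dominates (295 vs 200 kJ/mol).
For reference (kJ/mol): H 73, Na 53, Si 134, S 200, I 295, Tl 19.
So from highest to lowest: I > S > Si > H > Na > Tl.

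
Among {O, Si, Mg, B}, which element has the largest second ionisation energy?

O

After 1 electron has been removed, what remains? O⁺ still has 5 valence electrons; Si⁺ still has 3 valence electrons; Mg⁺ still has 1 valence electron; B⁺ still has 2 valence electrons.
All are still removing valence electrons, so compare the +1 ions as you would atoms: IE_2 generally rises across a period (higher Z_eff) and falls down a group (larger shell), subject to the usual subshell exceptions.
Valence configurations: O⁺ [He]2s²2p³, Si⁺ [Ne]3s²3p¹, Mg⁺ [Ne]3s¹, B⁺ [He]2s².
Approximate IE_2 values (kJ/mol): O 3388, Si 1577, Mg 1451, B 2427.
Hence IE_2: Mg < Si < B < O.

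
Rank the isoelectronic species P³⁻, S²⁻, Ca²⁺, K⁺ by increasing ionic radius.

Ca²⁺ < K⁺ < S²⁻ < P³⁻

All of these have 18 electrons, so size is governed by nuclear charge alone: the more protons, the stronger the pull on the same electron cloud, and the smaller the ion.
Nuclear charges: Ca²⁺ (Z=20), K⁺ (Z=19), S²⁻ (Z=16), P³⁻ (Z=15).
Smallest to largest: Ca²⁺ < K⁺ < S²⁻ < P³⁻.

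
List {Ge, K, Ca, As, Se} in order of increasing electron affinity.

Atoms with high Z_eff and room in the valence shell (especially the halogens) have the most exothermic electron affinities.
All lie in period 4; the across-period trend (electron affinity increases left to right) applies, with the exception below.
Note the exception: K has a higher electron affinity than Ca, contrary to the simple trend — adding an electron to Ca (ns²) has to open a new, higher-energy np subshell, which is unfavourable.
Note the exception: Ge has a higher electron affinity than As, contrary to the simple trend — adding an electron to As's half-filled 4p³ is unfavourable, so Ge (4p²) has the more exothermic EA.
Tabulated electron affinity (kJ/mol): K 48, Ca 2, Ge 119, As 78, Se 195.
So from lowest to highest: Ca < K < As < Ge < Se.

Ca, K, As, Ge, Se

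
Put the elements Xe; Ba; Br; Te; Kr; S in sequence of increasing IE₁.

Removing the outermost electron gets harder across a period and easier down a group.
Here both period and group differ, so the two effects have to be weighed against each other.
Te > Ba: both effects reinforce here, so Te is clearly the higher of the two.
S > Te: they share group 16; the group trend gives S the larger value.
Br > S: period and group pull opposite ways; the across-period shift dominates (1140 vs 1000 kJ/mol).
Xe > Br: period and group pull opposite ways; the across-period shift dominates (1170 vs 1140 kJ/mol).
Kr > Xe: Kr sits above Xe in group 18, so the down-group effect alone puts Kr higher.
Approximate values (kJ/mol): S 1000, Br 1140, Kr 1351, Te 869, Xe 1170, Ba 503.
So from lowest to highest: Ba < Te < S < Br < Xe < Kr.

Ba, Te, S, Br, Xe, Kr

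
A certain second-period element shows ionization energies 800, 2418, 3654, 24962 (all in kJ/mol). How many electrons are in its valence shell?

Look for the largest jump between consecutive ionization energies: IE4/IE3 ≈ 6.8, far larger than any earlier ratio.
That jump marks the point where a core electron is being removed. So the atom has 3 valence electrons.

3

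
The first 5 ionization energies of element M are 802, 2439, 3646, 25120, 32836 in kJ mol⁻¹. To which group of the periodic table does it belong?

Group 13

Look for the largest jump between consecutive ionization energies: IE4/IE3 ≈ 6.9, far larger than any earlier ratio.
That jump marks the point where a core electron is being removed. So the atom has 3 valence electrons.
A main-group element with 3 valence electrons is in group 13.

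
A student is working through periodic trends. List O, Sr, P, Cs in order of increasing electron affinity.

O is in period 2, group 16; P is in period 3, group 15; Sr is in period 5, group 2; Cs is in period 6, group 1.
Adding an electron releases more energy for atoms nearer the top right (short of the noble gases).
These span different periods and groups, so the two trends combine.
Cs > Sr: this pair runs against the simple trend — see the exception note.
P > Cs: relative to Cs, both the across-period and down-group shifts push P's electron affinity up.
O > P: relative to P, both the across-period and down-group shifts push O's electron affinity up.
Note the exception: Cs has a higher electron affinity than Sr, contrary to the simple trend — adding an electron to Sr (ns²) has to open a new, higher-energy np subshell, which is unfavourable.
For reference (kJ/mol): O 141, P 72, Sr 5, Cs 46.
So from lowest to highest: Sr < Cs < P < O.

Sr, Cs, P, O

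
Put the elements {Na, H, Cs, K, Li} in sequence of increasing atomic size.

H is in period 1, group 1; Li is in period 2, group 1; Na is in period 3, group 1; K is in period 4, group 1; Cs is in period 6, group 1.
Radius decreases left→right (rising Z_eff, same n) and increases top→bottom (higher n).
All are in group 1, so atomic radius increases down the group.
So from smallest to largest: H < Li < Na < K < Cs.

H, Li, Na, K, Cs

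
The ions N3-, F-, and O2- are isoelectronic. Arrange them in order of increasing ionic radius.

F-, O2-, N3-

All of these have 10 electrons, so size is governed by nuclear charge alone: the more protons, the stronger the pull on the same electron cloud, and the smaller the ion.
Nuclear charges: F- (Z=9), O2- (Z=8), N3- (Z=7).
Smallest to largest: F- < O2- < N3-.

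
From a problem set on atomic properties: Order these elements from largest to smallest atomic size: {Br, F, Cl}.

Radius decreases left→right (rising Z_eff, same n) and increases top→bottom (higher n).
All are in group 17, so atomic radius increases down the group.
So from largest to smallest: Br > Cl > F.

Br, Cl, F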